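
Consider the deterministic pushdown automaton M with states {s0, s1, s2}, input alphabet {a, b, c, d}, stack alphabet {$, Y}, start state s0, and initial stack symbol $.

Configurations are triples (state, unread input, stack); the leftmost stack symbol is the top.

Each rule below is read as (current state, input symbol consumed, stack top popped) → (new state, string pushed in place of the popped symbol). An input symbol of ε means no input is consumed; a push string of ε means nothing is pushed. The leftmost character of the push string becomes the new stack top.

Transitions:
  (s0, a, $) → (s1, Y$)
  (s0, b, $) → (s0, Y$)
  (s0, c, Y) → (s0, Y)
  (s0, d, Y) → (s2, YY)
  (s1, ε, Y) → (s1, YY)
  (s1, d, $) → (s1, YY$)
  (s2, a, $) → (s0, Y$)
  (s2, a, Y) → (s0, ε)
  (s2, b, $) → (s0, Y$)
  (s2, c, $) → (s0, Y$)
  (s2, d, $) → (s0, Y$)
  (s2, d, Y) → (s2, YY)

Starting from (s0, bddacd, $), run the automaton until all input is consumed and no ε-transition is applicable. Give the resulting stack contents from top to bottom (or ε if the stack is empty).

YYY$

(s0, bddacd, $) ⊢ (s0, ddacd, Y$) ⊢ (s2, dacd, YY$) ⊢ (s2, acd, YYY$) ⊢ (s0, cd, YY$) ⊢ (s0, d, YY$) ⊢ (s2, ε, YYY$)
All input consumed in state s2 with stack YYY$.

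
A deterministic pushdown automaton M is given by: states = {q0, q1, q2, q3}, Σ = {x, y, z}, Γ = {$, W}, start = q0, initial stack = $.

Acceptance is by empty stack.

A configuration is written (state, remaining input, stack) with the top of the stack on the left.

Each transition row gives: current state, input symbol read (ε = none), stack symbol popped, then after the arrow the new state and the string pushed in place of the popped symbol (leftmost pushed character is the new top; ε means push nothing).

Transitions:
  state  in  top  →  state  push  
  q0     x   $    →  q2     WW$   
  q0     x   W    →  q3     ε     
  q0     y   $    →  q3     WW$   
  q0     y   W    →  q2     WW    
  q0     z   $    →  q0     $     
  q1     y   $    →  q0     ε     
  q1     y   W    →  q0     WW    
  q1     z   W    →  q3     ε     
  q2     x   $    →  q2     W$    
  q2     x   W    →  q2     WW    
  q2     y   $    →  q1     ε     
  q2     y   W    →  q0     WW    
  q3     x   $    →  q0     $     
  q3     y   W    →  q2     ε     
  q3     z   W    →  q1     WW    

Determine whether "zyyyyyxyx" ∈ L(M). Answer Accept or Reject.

Reject

(q0, zyyyyyxyx, $)
  read z, top $: go to q0, push $ → (q0, yyyyyxyx, $)
  read y, top $: go to q3, push WW$ → (q3, yyyyxyx, WW$)
  read y, top W: go to q2, push ε → (q2, yyyxyx, W$)
  read y, top W: go to q0, push WW → (q0, yyxyx, WW$)
  read y, top W: go to q2, push WW → (q2, yxyx, WWW$)
  read y, top W: go to q0, push WW → (q0, xyx, WWWW$)
  read x, top W: go to q3, push ε → (q3, yx, WWW$)
  read y, top W: go to q2, push ε → (q2, x, WW$)
  read x, top W: go to q2, push WW → (q2, ε, WWW$)
All input consumed; stack is WWW$, not empty, and no further ε-move applies.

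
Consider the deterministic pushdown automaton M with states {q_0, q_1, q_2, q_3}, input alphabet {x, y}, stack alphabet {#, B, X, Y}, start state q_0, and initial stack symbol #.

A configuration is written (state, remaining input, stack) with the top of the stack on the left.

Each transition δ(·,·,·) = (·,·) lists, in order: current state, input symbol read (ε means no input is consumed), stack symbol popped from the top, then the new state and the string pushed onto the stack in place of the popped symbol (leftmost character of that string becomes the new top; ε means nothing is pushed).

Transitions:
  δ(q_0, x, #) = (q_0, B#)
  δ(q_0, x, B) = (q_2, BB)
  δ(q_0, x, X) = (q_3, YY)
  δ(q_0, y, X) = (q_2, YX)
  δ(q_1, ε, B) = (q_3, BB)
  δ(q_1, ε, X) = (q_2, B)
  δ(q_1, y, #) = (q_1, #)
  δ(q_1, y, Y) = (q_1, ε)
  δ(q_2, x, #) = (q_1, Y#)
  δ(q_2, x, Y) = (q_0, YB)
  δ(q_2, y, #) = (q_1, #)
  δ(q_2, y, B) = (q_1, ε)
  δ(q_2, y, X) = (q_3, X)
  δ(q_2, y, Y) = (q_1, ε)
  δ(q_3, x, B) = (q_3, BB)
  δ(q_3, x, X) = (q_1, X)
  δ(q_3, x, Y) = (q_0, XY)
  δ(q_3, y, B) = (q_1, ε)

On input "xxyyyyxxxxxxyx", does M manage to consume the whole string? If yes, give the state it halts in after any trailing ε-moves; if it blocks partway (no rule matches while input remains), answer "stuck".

(q_0, xxyyyyxxxxxxyx, #)
  read x, top #: go to q_0, push B# → (q_0, xyyyyxxxxxxyx, B#)
  read x, top B: go to q_2, push BB → (q_2, yyyyxxxxxxyx, BB#)
  read y, top B: go to q_1, push ε → (q_1, yyyxxxxxxyx, B#)
  ε-move, top B: go to q_3, push BB → (q_3, yyyxxxxxxyx, BB#)
  read y, top B: go to q_1, push ε → (q_1, yyxxxxxxyx, B#)
  ε-move, top B: go to q_3, push BB → (q_3, yyxxxxxxyx, BB#)
  read y, top B: go to q_1, push ε → (q_1, yxxxxxxyx, B#)
  ε-move, top B: go to q_3, push BB → (q_3, yxxxxxxyx, BB#)
  read y, top B: go to q_1, push ε → (q_1, xxxxxxyx, B#)
  ε-move, top B: go to q_3, push BB → (q_3, xxxxxxyx, BB#)
  read x, top B: go to q_3, push BB → (q_3, xxxxxyx, BBB#)
  read x, top B: go to q_3, push BB → (q_3, xxxxyx, BBBB#)
  read x, top B: go to q_3, push BB → (q_3, xxxyx, BBBBB#)
  read x, top B: go to q_3, push BB → (q_3, xxyx, BBBBBB#)
  read x, top B: go to q_3, push BB → (q_3, xyx, BBBBBBB#)
  read x, top B: go to q_3, push BB → (q_3, yx, BBBBBBBB#)
  read y, top B: go to q_1, push ε → (q_1, x, BBBBBBB#)
  ε-move, top B: go to q_3, push BB → (q_3, x, BBBBBBBB#)
  read x, top B: go to q_3, push BB → (q_3, ε, BBBBBBBBB#)
All input consumed; M is in state q_3.

q_3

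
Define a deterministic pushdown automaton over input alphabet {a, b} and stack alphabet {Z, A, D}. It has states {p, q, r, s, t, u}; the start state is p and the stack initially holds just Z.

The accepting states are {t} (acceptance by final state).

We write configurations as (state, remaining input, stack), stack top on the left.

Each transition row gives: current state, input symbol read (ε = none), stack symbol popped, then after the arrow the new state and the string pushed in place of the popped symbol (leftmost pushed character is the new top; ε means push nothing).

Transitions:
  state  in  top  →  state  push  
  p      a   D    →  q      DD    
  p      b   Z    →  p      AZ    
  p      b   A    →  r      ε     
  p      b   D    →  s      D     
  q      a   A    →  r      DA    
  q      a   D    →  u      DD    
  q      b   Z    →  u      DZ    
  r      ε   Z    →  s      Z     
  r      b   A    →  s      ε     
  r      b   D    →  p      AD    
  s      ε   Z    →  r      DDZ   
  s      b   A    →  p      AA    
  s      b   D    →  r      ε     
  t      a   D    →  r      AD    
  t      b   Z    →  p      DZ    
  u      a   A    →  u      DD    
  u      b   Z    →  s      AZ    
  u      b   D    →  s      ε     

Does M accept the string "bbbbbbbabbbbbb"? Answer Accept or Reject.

Reject

(p, bbbbbbbabbbbbb, Z)
  read b, top Z: go to p, push AZ → (p, bbbbbbabbbbbb, AZ)
  read b, top A: go to r, push ε → (r, bbbbbabbbbbb, Z)
  ε-move, top Z: go to s, push Z → (s, bbbbbabbbbbb, Z)
  ε-move, top Z: go to r, push DDZ → (r, bbbbbabbbbbb, DDZ)
  read b, top D: go to p, push AD → (p, bbbbabbbbbb, ADDZ)
  read b, top A: go to r, push ε → (r, bbbabbbbbb, DDZ)
  read b, top D: go to p, push AD → (p, bbabbbbbb, ADDZ)
  read b, top A: go to r, push ε → (r, babbbbbb, DDZ)
  read b, top D: go to p, push AD → (p, abbbbbb, ADDZ)
No transition applies at (p, abbbbbb, ADDZ); input not fully consumed.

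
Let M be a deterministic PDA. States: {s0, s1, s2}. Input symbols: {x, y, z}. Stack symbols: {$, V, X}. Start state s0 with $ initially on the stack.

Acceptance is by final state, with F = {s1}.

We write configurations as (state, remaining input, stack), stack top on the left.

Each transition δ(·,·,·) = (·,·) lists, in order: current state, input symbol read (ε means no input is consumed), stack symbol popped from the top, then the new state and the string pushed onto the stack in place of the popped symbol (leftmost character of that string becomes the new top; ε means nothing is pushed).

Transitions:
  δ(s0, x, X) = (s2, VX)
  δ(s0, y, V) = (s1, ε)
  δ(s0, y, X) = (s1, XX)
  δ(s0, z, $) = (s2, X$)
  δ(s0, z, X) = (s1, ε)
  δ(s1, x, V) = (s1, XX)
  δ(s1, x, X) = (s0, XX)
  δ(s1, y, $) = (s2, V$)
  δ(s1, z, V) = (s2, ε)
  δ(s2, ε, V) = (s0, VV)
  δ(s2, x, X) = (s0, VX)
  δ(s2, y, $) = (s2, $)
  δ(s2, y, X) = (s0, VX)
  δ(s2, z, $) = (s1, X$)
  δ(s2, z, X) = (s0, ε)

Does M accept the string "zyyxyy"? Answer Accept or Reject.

Reject

(s0, zyyxyy, $)
  read z, top $: go to s2, push X$ → (s2, yyxyy, X$)
  read y, top X: go to s0, push VX → (s0, yxyy, VX$)
  read y, top V: go to s1, push ε → (s1, xyy, X$)
  read x, top X: go to s0, push XX → (s0, yy, XX$)
  read y, top X: go to s1, push XX → (s1, y, XXX$)
No transition applies at (s1, y, XXX$); input not fully consumed.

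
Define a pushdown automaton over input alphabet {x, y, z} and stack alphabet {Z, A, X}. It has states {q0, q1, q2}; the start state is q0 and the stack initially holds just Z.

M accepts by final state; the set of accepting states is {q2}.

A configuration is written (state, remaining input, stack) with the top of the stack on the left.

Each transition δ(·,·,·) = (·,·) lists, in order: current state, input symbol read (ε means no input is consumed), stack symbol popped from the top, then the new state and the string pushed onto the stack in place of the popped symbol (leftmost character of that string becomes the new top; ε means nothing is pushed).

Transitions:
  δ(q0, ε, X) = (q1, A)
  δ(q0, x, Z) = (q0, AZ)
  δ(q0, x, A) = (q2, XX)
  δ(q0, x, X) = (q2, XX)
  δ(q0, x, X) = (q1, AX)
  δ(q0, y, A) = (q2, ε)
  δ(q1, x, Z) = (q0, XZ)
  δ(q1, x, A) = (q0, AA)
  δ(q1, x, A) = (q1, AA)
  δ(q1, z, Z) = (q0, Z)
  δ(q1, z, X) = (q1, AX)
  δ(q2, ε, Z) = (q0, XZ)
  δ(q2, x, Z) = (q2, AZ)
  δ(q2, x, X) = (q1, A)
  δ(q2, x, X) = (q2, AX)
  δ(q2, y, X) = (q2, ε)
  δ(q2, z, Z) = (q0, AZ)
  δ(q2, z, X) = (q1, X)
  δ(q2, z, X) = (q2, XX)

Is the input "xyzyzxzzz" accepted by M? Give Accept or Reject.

One accepting computation: (q0, xyzyzxzzz, Z) ⊢ (q0, yzyzxzzz, AZ) ⊢ (q2, zyzxzzz, Z) ⊢ (q0, yzxzzz, AZ) ⊢ (q2, zxzzz, Z) ⊢ (q0, xzzz, AZ) ⊢ (q2, zzz, XXZ) ⊢ (q2, zz, XXXZ) ⊢ (q2, z, XXXXZ) ⊢ (q2, ε, XXXXXZ)
All input consumed and state q2 ∈ F.

Accept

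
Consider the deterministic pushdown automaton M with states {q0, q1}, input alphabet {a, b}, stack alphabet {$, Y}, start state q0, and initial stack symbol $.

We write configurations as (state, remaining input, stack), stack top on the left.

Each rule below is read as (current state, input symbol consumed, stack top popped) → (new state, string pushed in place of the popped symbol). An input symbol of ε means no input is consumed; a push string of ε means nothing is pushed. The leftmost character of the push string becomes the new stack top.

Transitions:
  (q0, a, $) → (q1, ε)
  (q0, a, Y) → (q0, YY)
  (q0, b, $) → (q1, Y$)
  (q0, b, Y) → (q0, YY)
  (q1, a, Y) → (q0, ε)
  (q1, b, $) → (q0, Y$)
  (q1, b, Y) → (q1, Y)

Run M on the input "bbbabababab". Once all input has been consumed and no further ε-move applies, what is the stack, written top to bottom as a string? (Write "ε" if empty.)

(q0, bbbabababab, $)
  read b, top $: go to q1, push Y$ → (q1, bbabababab, Y$)
  read b, top Y: go to q1, push Y → (q1, babababab, Y$)
  read b, top Y: go to q1, push Y → (q1, abababab, Y$)
  read a, top Y: go to q0, push ε → (q0, bababab, $)
  read b, top $: go to q1, push Y$ → (q1, ababab, Y$)
  read a, top Y: go to q0, push ε → (q0, babab, $)
  read b, top $: go to q1, push Y$ → (q1, abab, Y$)
  read a, top Y: go to q0, push ε → (q0, bab, $)
  read b, top $: go to q1, push Y$ → (q1, ab, Y$)
  read a, top Y: go to q0, push ε → (q0, b, $)
  read b, top $: go to q1, push Y$ → (q1, ε, Y$)
All input consumed in state q1 with stack Y$.

Y$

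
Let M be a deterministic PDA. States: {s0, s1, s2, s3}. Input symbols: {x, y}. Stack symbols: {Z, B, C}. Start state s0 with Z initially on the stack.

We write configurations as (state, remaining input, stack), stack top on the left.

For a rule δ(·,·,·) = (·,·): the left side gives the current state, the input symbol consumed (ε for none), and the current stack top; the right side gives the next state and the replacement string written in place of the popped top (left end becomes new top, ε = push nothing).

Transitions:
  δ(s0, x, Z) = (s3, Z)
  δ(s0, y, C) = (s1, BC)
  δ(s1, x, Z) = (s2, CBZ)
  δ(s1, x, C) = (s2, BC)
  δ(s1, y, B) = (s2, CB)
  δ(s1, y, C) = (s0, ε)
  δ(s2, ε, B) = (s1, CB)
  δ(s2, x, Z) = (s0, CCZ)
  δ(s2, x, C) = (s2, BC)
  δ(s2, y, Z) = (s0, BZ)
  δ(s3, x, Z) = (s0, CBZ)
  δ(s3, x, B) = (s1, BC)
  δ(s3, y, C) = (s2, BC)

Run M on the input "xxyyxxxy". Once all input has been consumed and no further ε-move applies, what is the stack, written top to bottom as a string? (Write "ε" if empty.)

BCBCBCBCBZ

(s0, xxyyxxxy, Z) ⊢ (s3, xyyxxxy, Z) ⊢ (s0, yyxxxy, CBZ) ⊢ (s1, yxxxy, BCBZ) ⊢ (s2, xxxy, CBCBZ) ⊢ (s2, xxy, BCBCBZ) ⊢ (s1, xxy, CBCBCBZ) ⊢ (s2, xy, BCBCBCBZ) ⊢ (s1, xy, CBCBCBCBZ) ⊢ (s2, y, BCBCBCBCBZ) ⊢ (s1, y, CBCBCBCBCBZ) ⊢ (s0, ε, BCBCBCBCBZ)
All input consumed in state s0 with stack BCBCBCBCBZ.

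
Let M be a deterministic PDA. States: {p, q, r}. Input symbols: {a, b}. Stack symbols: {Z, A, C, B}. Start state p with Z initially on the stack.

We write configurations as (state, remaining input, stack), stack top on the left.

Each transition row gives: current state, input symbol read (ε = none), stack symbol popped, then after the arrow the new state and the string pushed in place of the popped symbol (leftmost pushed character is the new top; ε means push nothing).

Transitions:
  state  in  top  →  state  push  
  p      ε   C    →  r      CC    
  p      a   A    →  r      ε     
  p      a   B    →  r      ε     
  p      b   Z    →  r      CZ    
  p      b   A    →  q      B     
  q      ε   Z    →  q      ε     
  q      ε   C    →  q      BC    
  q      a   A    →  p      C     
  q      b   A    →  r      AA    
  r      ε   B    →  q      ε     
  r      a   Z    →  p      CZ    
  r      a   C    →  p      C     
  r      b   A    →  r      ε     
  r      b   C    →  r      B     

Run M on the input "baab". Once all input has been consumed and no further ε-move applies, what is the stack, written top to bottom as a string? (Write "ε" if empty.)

(p, baab, Z) ⊢ (r, aab, CZ) ⊢ (p, ab, CZ) ⊢ (r, ab, CCZ) ⊢ (p, b, CCZ) ⊢ (r, b, CCCZ) ⊢ (r, ε, BCCZ) ⊢ (q, ε, CCZ) ⊢ (q, ε, BCCZ)
All input consumed in state q with stack BCCZ.

BCCZ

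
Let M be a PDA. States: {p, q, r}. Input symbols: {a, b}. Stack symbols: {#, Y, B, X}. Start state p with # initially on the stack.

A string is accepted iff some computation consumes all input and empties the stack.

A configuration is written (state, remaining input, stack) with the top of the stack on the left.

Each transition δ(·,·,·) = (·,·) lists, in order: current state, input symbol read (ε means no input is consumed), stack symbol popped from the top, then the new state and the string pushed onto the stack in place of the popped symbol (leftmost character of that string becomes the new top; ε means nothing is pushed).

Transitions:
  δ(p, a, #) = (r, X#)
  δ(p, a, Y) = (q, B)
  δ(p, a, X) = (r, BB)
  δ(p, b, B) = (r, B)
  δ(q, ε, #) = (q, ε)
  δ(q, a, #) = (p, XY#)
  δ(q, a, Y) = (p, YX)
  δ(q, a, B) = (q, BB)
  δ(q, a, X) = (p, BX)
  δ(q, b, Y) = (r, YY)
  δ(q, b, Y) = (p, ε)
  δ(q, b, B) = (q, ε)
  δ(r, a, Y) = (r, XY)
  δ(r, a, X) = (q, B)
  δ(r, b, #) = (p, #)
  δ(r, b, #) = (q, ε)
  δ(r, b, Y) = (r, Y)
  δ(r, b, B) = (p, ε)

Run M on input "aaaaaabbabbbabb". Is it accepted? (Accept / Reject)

One accepting computation: (p, aaaaaabbabbbabb, #) ⊢ (r, aaaaabbabbbabb, X#) ⊢ (q, aaaabbabbbabb, B#) ⊢ (q, aaabbabbbabb, BB#) ⊢ (q, aabbabbbabb, BBB#) ⊢ (q, abbabbbabb, BBBB#) ⊢ (q, bbabbbabb, BBBBB#) ⊢ (q, babbbabb, BBBB#) ⊢ (q, abbbabb, BBB#) ⊢ (q, bbbabb, BBBB#) ⊢ (q, bbabb, BBB#) ⊢ (q, babb, BB#) ⊢ (q, abb, B#) ⊢ (q, bb, BB#) ⊢ (q, b, B#) ⊢ (q, ε, #) ⊢ (q, ε, ε)
All input consumed and the stack is empty.

Accept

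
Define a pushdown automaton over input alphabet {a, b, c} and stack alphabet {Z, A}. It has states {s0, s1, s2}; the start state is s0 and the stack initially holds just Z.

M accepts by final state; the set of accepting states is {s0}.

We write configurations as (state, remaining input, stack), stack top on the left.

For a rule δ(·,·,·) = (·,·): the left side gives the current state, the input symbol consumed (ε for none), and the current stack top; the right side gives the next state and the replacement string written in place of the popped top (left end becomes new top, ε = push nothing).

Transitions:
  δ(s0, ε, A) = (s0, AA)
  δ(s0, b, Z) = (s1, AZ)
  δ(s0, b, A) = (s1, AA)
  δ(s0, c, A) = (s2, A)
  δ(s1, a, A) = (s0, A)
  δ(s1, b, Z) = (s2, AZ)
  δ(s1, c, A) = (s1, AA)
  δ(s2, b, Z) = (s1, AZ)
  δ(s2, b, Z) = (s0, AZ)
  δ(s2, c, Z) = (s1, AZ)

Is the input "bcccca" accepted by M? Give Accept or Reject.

One accepting computation: (s0, bcccca, Z) ⊢ (s1, cccca, AZ) ⊢ (s1, ccca, AAZ) ⊢ (s1, cca, AAAZ) ⊢ (s1, ca, AAAAZ) ⊢ (s1, a, AAAAAZ) ⊢ (s0, ε, AAAAAZ)
All input consumed and state s0 ∈ F.

Accept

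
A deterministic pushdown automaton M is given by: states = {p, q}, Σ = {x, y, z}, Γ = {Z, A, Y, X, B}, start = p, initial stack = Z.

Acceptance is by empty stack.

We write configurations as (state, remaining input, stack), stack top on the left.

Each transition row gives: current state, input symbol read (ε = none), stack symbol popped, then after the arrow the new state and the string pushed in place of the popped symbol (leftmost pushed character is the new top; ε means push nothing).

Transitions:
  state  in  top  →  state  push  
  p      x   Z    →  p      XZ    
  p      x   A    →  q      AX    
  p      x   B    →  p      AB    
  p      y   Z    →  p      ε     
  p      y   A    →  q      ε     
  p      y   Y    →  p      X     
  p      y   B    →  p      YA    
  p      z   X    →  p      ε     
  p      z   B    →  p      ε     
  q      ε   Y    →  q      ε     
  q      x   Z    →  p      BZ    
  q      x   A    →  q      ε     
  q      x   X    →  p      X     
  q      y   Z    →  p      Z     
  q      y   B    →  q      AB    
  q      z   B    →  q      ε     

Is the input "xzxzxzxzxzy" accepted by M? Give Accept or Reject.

(p, xzxzxzxzxzy, Z)
  read x, top Z: go to p, push XZ → (p, zxzxzxzxzy, XZ)
  read z, top X: go to p, push ε → (p, xzxzxzxzy, Z)
  read x, top Z: go to p, push XZ → (p, zxzxzxzy, XZ)
  read z, top X: go to p, push ε → (p, xzxzxzy, Z)
  read x, top Z: go to p, push XZ → (p, zxzxzy, XZ)
  read z, top X: go to p, push ε → (p, xzxzy, Z)
  read x, top Z: go to p, push XZ → (p, zxzy, XZ)
  read z, top X: go to p, push ε → (p, xzy, Z)
  read x, top Z: go to p, push XZ → (p, zy, XZ)
  read z, top X: go to p, push ε → (p, y, Z)
  read y, top Z: go to p, push ε → (p, ε, ε)
All input consumed and the stack is empty.

Accept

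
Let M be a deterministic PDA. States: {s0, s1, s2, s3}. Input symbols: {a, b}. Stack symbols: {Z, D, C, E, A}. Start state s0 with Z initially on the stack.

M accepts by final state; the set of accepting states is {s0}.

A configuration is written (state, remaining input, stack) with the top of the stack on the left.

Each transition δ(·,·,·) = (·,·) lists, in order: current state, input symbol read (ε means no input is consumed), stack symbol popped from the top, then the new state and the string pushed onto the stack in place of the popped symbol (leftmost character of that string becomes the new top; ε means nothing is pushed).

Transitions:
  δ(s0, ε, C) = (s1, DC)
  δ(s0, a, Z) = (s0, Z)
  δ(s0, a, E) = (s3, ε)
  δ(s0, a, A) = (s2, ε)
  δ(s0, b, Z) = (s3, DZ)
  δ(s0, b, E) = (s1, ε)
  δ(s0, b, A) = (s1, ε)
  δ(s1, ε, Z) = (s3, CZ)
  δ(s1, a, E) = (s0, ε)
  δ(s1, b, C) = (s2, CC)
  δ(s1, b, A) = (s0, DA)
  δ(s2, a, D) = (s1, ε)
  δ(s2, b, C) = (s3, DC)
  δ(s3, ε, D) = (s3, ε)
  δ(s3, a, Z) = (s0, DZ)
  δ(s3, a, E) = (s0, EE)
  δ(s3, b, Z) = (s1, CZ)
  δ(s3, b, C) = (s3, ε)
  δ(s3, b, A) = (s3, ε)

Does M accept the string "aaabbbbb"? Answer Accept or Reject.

(s0, aaabbbbb, Z)
  read a, top Z: go to s0, push Z → (s0, aabbbbb, Z)
  read a, top Z: go to s0, push Z → (s0, abbbbb, Z)
  read a, top Z: go to s0, push Z → (s0, bbbbb, Z)
  read b, top Z: go to s3, push DZ → (s3, bbbb, DZ)
  ε-move, top D: go to s3, push ε → (s3, bbbb, Z)
  read b, top Z: go to s1, push CZ → (s1, bbb, CZ)
  read b, top C: go to s2, push CC → (s2, bb, CCZ)
  read b, top C: go to s3, push DC → (s3, b, DCCZ)
  ε-move, top D: go to s3, push ε → (s3, b, CCZ)
  read b, top C: go to s3, push ε → (s3, ε, CZ)
All input consumed; state s3 ∉ F and no further ε-move applies.

Reject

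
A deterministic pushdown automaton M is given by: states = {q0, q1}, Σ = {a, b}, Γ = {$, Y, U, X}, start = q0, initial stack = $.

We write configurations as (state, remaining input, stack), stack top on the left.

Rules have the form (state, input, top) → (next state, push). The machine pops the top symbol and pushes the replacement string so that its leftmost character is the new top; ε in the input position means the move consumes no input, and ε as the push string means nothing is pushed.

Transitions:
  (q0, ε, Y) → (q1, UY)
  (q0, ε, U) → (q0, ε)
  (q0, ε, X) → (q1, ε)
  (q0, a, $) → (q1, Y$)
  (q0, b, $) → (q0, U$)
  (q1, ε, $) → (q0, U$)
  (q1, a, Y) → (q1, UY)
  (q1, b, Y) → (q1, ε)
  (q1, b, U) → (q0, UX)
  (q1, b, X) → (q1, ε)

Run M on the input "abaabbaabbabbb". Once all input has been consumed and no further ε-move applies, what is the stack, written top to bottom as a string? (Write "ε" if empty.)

$

(q0, abaabbaabbabbb, $)
  read a, top $: go to q1, push Y$ → (q1, baabbaabbabbb, Y$)
  read b, top Y: go to q1, push ε → (q1, aabbaabbabbb, $)
  ε-move, top $: go to q0, push U$ → (q0, aabbaabbabbb, U$)
  ε-move, top U: go to q0, push ε → (q0, aabbaabbabbb, $)
  read a, top $: go to q1, push Y$ → (q1, abbaabbabbb, Y$)
  read a, top Y: go to q1, push UY → (q1, bbaabbabbb, UY$)
  read b, top U: go to q0, push UX → (q0, baabbabbb, UXY$)
  ε-move, top U: go to q0, push ε → (q0, baabbabbb, XY$)
  ε-move, top X: go to q1, push ε → (q1, baabbabbb, Y$)
  read b, top Y: go to q1, push ε → (q1, aabbabbb, $)
  ε-move, top $: go to q0, push U$ → (q0, aabbabbb, U$)
  ε-move, top U: go to q0, push ε → (q0, aabbabbb, $)
  read a, top $: go to q1, push Y$ → (q1, abbabbb, Y$)
  read a, top Y: go to q1, push UY → (q1, bbabbb, UY$)
  read b, top U: go to q0, push UX → (q0, babbb, UXY$)
  ε-move, top U: go to q0, push ε → (q0, babbb, XY$)
  ε-move, top X: go to q1, push ε → (q1, babbb, Y$)
  read b, top Y: go to q1, push ε → (q1, abbb, $)
  ε-move, top $: go to q0, push U$ → (q0, abbb, U$)
  ε-move, top U: go to q0, push ε → (q0, abbb, $)
  read a, top $: go to q1, push Y$ → (q1, bbb, Y$)
  read b, top Y: go to q1, push ε → (q1, bb, $)
  ε-move, top $: go to q0, push U$ → (q0, bb, U$)
  ε-move, top U: go to q0, push ε → (q0, bb, $)
  read b, top $: go to q0, push U$ → (q0, b, U$)
  ε-move, top U: go to q0, push ε → (q0, b, $)
  read b, top $: go to q0, push U$ → (q0, ε, U$)
  ε-move, top U: go to q0, push ε → (q0, ε, $)
All input consumed in state q0 with stack $.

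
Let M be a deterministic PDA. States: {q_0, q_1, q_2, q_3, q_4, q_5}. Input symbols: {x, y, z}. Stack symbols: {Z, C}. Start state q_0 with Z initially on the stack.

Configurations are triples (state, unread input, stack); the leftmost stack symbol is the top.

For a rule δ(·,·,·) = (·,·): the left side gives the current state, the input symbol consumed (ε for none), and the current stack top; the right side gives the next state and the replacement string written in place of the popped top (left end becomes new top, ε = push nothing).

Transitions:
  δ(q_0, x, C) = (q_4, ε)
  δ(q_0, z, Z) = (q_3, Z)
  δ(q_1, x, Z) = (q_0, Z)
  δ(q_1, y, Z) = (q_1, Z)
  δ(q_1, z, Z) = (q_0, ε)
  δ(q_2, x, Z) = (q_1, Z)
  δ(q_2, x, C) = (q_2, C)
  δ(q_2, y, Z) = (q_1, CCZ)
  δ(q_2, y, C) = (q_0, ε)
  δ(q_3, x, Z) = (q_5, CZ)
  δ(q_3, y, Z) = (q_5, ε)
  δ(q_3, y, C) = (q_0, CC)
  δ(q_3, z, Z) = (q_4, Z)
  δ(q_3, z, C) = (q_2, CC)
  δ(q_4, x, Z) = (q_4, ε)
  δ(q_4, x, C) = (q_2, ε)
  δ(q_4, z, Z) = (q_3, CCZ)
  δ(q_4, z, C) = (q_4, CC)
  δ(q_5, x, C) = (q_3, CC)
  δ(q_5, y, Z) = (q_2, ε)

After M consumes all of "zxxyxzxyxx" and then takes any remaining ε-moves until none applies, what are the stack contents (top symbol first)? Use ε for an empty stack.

(q_0, zxxyxzxyxx, Z)
  read z, top Z: go to q_3, push Z → (q_3, xxyxzxyxx, Z)
  read x, top Z: go to q_5, push CZ → (q_5, xyxzxyxx, CZ)
  read x, top C: go to q_3, push CC → (q_3, yxzxyxx, CCZ)
  read y, top C: go to q_0, push CC → (q_0, xzxyxx, CCCZ)
  read x, top C: go to q_4, push ε → (q_4, zxyxx, CCZ)
  read z, top C: go to q_4, push CC → (q_4, xyxx, CCCZ)
  read x, top C: go to q_2, push ε → (q_2, yxx, CCZ)
  read y, top C: go to q_0, push ε → (q_0, xx, CZ)
  read x, top C: go to q_4, push ε → (q_4, x, Z)
  read x, top Z: go to q_4, push ε → (q_4, ε, ε)
All input consumed in state q_4 with stack ε.

ε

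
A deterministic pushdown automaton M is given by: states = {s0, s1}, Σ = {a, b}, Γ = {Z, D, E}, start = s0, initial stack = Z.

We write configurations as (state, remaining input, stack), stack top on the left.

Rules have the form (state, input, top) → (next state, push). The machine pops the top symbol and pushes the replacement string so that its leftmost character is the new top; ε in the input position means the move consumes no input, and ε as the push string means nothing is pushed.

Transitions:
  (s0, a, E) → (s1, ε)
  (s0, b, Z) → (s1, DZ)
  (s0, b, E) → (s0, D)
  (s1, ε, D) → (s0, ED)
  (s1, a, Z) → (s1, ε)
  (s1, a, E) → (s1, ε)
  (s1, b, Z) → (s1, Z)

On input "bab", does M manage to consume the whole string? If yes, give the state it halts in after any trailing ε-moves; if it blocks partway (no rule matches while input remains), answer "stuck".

s0

(s0, bab, Z)
  read b, top Z: go to s1, push DZ → (s1, ab, DZ)
  ε-move, top D: go to s0, push ED → (s0, ab, EDZ)
  read a, top E: go to s1, push ε → (s1, b, DZ)
  ε-move, top D: go to s0, push ED → (s0, b, EDZ)
  read b, top E: go to s0, push D → (s0, ε, DDZ)
All input consumed; M is in state s0.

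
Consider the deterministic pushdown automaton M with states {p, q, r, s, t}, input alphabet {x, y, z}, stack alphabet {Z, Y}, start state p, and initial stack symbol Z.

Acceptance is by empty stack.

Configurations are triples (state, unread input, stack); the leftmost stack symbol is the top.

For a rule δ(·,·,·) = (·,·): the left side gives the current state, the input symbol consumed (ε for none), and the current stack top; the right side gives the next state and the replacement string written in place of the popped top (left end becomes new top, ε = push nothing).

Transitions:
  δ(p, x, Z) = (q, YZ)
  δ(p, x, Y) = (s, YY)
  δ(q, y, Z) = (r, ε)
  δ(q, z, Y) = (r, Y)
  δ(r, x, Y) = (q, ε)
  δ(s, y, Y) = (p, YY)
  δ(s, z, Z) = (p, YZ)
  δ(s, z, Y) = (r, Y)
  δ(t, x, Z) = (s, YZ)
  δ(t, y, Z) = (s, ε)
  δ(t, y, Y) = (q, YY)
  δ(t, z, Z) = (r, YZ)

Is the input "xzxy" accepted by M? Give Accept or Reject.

Accept

(p, xzxy, Z) ⊢ (q, zxy, YZ) ⊢ (r, xy, YZ) ⊢ (q, y, Z) ⊢ (r, ε, ε)
All input consumed and the stack is empty.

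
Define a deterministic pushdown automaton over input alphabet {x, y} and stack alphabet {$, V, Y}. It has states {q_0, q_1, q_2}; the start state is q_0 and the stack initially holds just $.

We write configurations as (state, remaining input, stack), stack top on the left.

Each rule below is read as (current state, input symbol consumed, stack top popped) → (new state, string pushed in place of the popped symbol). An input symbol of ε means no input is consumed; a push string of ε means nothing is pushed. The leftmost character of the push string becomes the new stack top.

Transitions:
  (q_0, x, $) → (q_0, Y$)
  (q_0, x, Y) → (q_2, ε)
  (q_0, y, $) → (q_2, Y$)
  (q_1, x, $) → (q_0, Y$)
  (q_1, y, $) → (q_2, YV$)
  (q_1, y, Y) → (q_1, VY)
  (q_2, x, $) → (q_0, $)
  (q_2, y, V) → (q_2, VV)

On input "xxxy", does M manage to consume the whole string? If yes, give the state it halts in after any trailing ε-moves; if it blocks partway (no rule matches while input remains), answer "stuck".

q_2

(q_0, xxxy, $)
  read x, top $: go to q_0, push Y$ → (q_0, xxy, Y$)
  read x, top Y: go to q_2, push ε → (q_2, xy, $)
  read x, top $: go to q_0, push $ → (q_0, y, $)
  read y, top $: go to q_2, push Y$ → (q_2, ε, Y$)
All input consumed; M is in state q_2.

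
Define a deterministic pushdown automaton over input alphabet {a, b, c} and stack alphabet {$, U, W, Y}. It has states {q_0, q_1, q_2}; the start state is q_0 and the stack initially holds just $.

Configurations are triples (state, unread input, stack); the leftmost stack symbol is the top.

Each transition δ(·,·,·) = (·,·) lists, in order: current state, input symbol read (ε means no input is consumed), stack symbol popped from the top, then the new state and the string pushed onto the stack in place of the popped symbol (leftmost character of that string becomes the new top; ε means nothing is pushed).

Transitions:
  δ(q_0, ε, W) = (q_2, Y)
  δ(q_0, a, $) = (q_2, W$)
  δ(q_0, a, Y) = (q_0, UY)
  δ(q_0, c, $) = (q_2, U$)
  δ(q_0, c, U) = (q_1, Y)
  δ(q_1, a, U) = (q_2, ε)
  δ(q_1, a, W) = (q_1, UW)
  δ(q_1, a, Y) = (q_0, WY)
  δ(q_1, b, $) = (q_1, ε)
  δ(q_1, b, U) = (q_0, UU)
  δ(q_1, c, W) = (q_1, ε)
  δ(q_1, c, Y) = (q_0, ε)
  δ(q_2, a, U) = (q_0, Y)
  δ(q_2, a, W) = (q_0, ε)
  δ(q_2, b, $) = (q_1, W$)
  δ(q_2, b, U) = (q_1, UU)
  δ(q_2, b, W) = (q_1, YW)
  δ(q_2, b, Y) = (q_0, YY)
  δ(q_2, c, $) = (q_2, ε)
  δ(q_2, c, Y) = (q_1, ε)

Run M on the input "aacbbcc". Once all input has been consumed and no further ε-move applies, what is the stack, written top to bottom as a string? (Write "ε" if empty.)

(q_0, aacbbcc, $)
  read a, top $: go to q_2, push W$ → (q_2, acbbcc, W$)
  read a, top W: go to q_0, push ε → (q_0, cbbcc, $)
  read c, top $: go to q_2, push U$ → (q_2, bbcc, U$)
  read b, top U: go to q_1, push UU → (q_1, bcc, UU$)
  read b, top U: go to q_0, push UU → (q_0, cc, UUU$)
  read c, top U: go to q_1, push Y → (q_1, c, YUU$)
  read c, top Y: go to q_0, push ε → (q_0, ε, UU$)
All input consumed in state q_0 with stack UU$.

UU$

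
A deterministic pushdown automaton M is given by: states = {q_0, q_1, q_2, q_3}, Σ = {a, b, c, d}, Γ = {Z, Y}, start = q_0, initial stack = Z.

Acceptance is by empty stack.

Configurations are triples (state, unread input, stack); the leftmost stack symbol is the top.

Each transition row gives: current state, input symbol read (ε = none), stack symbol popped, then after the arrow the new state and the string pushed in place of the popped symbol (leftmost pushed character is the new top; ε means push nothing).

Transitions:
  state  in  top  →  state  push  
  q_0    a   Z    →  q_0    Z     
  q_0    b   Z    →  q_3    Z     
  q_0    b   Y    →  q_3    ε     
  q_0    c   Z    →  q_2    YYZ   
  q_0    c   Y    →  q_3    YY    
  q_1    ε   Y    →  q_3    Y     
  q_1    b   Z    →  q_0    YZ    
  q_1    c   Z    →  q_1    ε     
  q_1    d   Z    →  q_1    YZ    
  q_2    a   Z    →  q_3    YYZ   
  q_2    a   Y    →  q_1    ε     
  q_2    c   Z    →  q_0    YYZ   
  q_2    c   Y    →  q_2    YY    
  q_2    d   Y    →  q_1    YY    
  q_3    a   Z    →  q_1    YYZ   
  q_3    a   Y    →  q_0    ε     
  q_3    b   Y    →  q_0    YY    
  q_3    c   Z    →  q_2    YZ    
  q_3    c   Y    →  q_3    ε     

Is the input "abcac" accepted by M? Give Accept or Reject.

(q_0, abcac, Z)
  read a, top Z: go to q_0, push Z → (q_0, bcac, Z)
  read b, top Z: go to q_3, push Z → (q_3, cac, Z)
  read c, top Z: go to q_2, push YZ → (q_2, ac, YZ)
  read a, top Y: go to q_1, push ε → (q_1, c, Z)
  read c, top Z: go to q_1, push ε → (q_1, ε, ε)
All input consumed and the stack is empty.

Accept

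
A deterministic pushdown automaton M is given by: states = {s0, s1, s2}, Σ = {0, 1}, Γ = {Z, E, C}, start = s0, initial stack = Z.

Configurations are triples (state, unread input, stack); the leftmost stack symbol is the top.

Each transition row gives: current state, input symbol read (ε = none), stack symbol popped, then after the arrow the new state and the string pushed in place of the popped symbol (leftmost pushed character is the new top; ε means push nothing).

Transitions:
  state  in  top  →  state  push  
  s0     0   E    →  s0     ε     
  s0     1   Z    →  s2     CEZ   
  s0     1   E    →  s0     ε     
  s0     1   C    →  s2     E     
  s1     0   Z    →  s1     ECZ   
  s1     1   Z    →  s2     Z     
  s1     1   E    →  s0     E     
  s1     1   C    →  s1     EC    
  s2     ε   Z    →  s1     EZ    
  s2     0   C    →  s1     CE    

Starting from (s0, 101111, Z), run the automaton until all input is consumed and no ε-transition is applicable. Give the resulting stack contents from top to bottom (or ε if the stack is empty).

(s0, 101111, Z)
  read 1, top Z: go to s2, push CEZ → (s2, 01111, CEZ)
  read 0, top C: go to s1, push CE → (s1, 1111, CEEZ)
  read 1, top C: go to s1, push EC → (s1, 111, ECEEZ)
  read 1, top E: go to s0, push E → (s0, 11, ECEEZ)
  read 1, top E: go to s0, push ε → (s0, 1, CEEZ)
  read 1, top C: go to s2, push E → (s2, ε, EEEZ)
All input consumed in state s2 with stack EEEZ.

EEEZ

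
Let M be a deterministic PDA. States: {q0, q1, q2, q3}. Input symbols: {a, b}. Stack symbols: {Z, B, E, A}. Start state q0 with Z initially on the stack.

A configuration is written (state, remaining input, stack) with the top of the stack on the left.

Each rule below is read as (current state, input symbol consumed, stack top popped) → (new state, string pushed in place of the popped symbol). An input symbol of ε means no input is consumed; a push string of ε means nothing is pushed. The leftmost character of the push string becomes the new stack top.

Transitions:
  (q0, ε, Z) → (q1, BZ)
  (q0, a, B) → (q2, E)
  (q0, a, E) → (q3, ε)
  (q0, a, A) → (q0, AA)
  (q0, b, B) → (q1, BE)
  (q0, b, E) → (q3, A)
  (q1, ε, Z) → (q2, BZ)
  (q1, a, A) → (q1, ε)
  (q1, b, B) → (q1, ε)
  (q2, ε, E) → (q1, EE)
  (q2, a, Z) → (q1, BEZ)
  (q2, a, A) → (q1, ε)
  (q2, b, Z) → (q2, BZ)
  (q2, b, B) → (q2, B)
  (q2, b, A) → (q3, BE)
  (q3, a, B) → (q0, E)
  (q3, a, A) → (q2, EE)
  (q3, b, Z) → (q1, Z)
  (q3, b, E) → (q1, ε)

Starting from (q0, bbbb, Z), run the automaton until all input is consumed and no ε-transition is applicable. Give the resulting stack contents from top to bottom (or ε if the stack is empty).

BZ

(q0, bbbb, Z)
  ε-move, top Z: go to q1, push BZ → (q1, bbbb, BZ)
  read b, top B: go to q1, push ε → (q1, bbb, Z)
  ε-move, top Z: go to q2, push BZ → (q2, bbb, BZ)
  read b, top B: go to q2, push B → (q2, bb, BZ)
  read b, top B: go to q2, push B → (q2, b, BZ)
  read b, top B: go to q2, push B → (q2, ε, BZ)
All input consumed in state q2 with stack BZ.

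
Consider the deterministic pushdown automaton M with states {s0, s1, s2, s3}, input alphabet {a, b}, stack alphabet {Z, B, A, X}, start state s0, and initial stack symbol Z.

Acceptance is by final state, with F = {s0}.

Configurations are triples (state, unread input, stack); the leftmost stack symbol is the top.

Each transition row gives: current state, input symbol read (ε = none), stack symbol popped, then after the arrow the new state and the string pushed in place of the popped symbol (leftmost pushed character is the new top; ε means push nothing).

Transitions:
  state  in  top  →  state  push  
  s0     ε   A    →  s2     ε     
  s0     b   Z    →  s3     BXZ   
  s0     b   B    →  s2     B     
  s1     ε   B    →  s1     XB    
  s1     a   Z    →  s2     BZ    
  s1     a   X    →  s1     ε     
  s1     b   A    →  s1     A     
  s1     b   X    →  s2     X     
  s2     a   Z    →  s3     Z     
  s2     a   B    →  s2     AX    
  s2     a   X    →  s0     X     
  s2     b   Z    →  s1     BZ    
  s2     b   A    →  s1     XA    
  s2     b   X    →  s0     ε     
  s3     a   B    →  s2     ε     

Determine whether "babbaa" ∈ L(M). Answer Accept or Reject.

(s0, babbaa, Z)
  read b, top Z: go to s3, push BXZ → (s3, abbaa, BXZ)
  read a, top B: go to s2, push ε → (s2, bbaa, XZ)
  read b, top X: go to s0, push ε → (s0, baa, Z)
  read b, top Z: go to s3, push BXZ → (s3, aa, BXZ)
  read a, top B: go to s2, push ε → (s2, a, XZ)
  read a, top X: go to s0, push X → (s0, ε, XZ)
All input consumed; state s0 ∈ F.

Accept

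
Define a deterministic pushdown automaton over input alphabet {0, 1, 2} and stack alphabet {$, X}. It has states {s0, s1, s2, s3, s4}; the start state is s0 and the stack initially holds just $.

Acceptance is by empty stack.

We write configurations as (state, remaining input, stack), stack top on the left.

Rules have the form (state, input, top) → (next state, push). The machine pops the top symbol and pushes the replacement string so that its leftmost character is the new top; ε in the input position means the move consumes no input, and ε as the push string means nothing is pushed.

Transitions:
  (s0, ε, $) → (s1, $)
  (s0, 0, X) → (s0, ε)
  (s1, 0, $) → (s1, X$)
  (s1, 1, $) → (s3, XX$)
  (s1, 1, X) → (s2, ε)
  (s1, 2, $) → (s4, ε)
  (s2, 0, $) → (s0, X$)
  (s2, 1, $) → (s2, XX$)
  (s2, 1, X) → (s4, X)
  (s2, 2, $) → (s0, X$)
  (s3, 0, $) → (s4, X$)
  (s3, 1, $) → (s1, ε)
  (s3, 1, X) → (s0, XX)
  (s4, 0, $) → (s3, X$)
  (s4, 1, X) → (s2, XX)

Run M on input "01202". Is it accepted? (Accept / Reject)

Accept

(s0, 01202, $)
  ε-move, top $: go to s1, push $ → (s1, 01202, $)
  read 0, top $: go to s1, push X$ → (s1, 1202, X$)
  read 1, top X: go to s2, push ε → (s2, 202, $)
  read 2, top $: go to s0, push X$ → (s0, 02, X$)
  read 0, top X: go to s0, push ε → (s0, 2, $)
  ε-move, top $: go to s1, push $ → (s1, 2, $)
  read 2, top $: go to s4, push ε → (s4, ε, ε)
All input consumed and the stack is empty.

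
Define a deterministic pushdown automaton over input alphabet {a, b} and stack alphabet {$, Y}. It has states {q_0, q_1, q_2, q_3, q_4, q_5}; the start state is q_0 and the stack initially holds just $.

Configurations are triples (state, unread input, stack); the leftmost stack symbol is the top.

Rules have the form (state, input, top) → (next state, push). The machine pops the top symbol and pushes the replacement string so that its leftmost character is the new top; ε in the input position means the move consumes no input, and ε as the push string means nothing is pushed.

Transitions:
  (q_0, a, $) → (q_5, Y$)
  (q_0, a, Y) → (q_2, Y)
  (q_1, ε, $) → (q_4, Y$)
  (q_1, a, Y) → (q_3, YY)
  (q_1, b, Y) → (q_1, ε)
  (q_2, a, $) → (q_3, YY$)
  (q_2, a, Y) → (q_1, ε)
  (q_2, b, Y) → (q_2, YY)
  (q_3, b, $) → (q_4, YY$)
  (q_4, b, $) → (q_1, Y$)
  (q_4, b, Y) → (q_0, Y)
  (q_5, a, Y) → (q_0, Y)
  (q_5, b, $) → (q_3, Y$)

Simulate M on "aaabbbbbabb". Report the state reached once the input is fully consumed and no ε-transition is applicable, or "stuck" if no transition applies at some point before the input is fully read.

(q_0, aaabbbbbabb, $)
  read a, top $: go to q_5, push Y$ → (q_5, aabbbbbabb, Y$)
  read a, top Y: go to q_0, push Y → (q_0, abbbbbabb, Y$)
  read a, top Y: go to q_2, push Y → (q_2, bbbbbabb, Y$)
  read b, top Y: go to q_2, push YY → (q_2, bbbbabb, YY$)
  read b, top Y: go to q_2, push YY → (q_2, bbbabb, YYY$)
  read b, top Y: go to q_2, push YY → (q_2, bbabb, YYYY$)
  read b, top Y: go to q_2, push YY → (q_2, babb, YYYYY$)
  read b, top Y: go to q_2, push YY → (q_2, abb, YYYYYY$)
  read a, top Y: go to q_1, push ε → (q_1, bb, YYYYY$)
  read b, top Y: go to q_1, push ε → (q_1, b, YYYY$)
  read b, top Y: go to q_1, push ε → (q_1, ε, YYY$)
All input consumed; M is in state q_1.

q_1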